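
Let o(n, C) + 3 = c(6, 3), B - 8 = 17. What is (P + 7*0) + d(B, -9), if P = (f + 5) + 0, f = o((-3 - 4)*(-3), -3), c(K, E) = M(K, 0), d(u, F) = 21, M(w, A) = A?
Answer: 23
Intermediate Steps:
B = 25 (B = 8 + 17 = 25)
c(K, E) = 0
o(n, C) = -3 (o(n, C) = -3 + 0 = -3)
f = -3
P = 2 (P = (-3 + 5) + 0 = 2 + 0 = 2)
(P + 7*0) + d(B, -9) = (2 + 7*0) + 21 = (2 + 0) + 21 = 2 + 21 = 23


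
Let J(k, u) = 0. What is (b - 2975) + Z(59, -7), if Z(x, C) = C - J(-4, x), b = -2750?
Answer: -5732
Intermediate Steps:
Z(x, C) = C (Z(x, C) = C - 1*0 = C + 0 = C)
(b - 2975) + Z(59, -7) = (-2750 - 2975) - 7 = -5725 - 7 = -5732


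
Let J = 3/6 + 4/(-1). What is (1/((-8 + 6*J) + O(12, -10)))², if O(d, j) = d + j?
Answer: 1/729 ≈ 0.0013717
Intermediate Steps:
J = -7/2 (J = 3*(⅙) + 4*(-1) = ½ - 4 = -7/2 ≈ -3.5000)
(1/((-8 + 6*J) + O(12, -10)))² = (1/((-8 + 6*(-7/2)) + (12 - 10)))² = (1/((-8 - 21) + 2))² = (1/(-29 + 2))² = (1/(-27))² = (-1/27)² = 1/729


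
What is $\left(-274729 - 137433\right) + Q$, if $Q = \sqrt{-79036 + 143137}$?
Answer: $-412162 + \sqrt{64101} \approx -4.1191 \cdot 10^{5}$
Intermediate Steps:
$Q = \sqrt{64101} \approx 253.18$
$\left(-274729 - 137433\right) + Q = \left(-274729 - 137433\right) + \sqrt{64101} = -412162 + \sqrt{64101}$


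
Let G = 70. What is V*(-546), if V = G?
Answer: -38220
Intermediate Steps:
V = 70
V*(-546) = 70*(-546) = -38220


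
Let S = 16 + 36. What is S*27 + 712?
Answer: 2116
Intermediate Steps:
S = 52
S*27 + 712 = 52*27 + 712 = 1404 + 712 = 2116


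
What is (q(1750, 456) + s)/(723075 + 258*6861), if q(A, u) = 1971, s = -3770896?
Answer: -3768925/2493213 ≈ -1.5117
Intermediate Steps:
(q(1750, 456) + s)/(723075 + 258*6861) = (1971 - 3770896)/(723075 + 258*6861) = -3768925/(723075 + 1770138) = -3768925/2493213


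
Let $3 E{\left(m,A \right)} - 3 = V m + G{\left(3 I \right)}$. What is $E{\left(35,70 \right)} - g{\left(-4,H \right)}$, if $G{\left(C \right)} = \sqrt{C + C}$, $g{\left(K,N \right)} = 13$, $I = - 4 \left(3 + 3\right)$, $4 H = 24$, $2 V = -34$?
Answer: $- \frac{631}{3} + 4 i \approx -210.33 + 4.0 i$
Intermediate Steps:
$V = -17$ ($V = \frac{1}{2} \left(-34\right) = -17$)
$H = 6$ ($H = \frac{1}{4} \cdot 24 = 6$)
$I = -24$ ($I = \left(-4\right) 6 = -24$)
$G{\left(C \right)} = \sqrt{2} \sqrt{C}$ ($G{\left(C \right)} = \sqrt{2 C} = \sqrt{2} \sqrt{C}$)
$E{\left(m,A \right)} = 1 + 4 i - \frac{17 m}{3}$ ($E{\left(m,A \right)} = 1 + \frac{- 17 m + \sqrt{2} \sqrt{3 \left(-24\right)}}{3} = 1 + \frac{- 17 m + \sqrt{2} \sqrt{-72}}{3} = 1 + \frac{- 17 m + \sqrt{2} \cdot 6 i \sqrt{2}}{3} = 1 + \frac{- 17 m + 12 i}{3} = 1 - \left(- 4 i + \frac{17 m}{3}\right) = 1 + 4 i - \frac{17 m}{3}$)
$E{\left(35,70 \right)} - g{\left(-4,H \right)} = \left(1 + 4 i - \frac{595}{3}\right) - 13 = \left(- \frac{592}{3} + 4 i\right) - 13 = - \frac{631}{3} + 4 i$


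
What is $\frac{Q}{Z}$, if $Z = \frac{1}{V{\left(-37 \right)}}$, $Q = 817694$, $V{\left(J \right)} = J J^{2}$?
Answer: $-41418654182$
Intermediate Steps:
$V{\left(J \right)} = J^{3}$
$Z = - \frac{1}{50653}$ ($Z = \frac{1}{\left(-37\right)^{3}} = \frac{1}{-50653} = - \frac{1}{50653} \approx -1.9742 \cdot 10^{-5}$)
$\frac{Q}{Z} = \frac{817694}{- \frac{1}{50653}} = 817694 \left(-50653\right) = -41418654182$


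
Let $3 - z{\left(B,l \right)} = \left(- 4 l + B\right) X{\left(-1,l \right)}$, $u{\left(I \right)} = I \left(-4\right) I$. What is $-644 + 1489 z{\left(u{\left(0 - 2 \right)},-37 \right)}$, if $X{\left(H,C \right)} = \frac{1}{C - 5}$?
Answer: $\frac{59519}{7} \approx 8502.7$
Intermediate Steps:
$X{\left(H,C \right)} = \frac{1}{-5 + C}$
$u{\left(I \right)} = - 4 I^{2}$ ($u{\left(I \right)} = - 4 I I = - 4 I^{2}$)
$z{\left(B,l \right)} = 3 - \frac{B - 4 l}{-5 + l}$ ($z{\left(B,l \right)} = 3 - \frac{- 4 l + B}{-5 + l} = 3 - \frac{B - 4 l}{-5 + l}$)
$-644 + 1489 z{\left(u{\left(0 - 2 \right)},-37 \right)} = -644 + 1489 \frac{-15 - - 4 \left(0 - 2\right)^{2} + 7 \left(-37\right)}{-5 - 37} = -644 + 1489 \frac{-15 - - 4 \left(0 - 2\right)^{2} - 259}{-42} = -644 + 1489 \left(- \frac{-15 - - 4 \left(-2\right)^{2} - 259}{42}\right) = -644 + 1489 \left(- \frac{-15 - \left(-4\right) 4 - 259}{42}\right) = -644 + 1489 \left(- \frac{-15 - -16 - 259}{42}\right) = -644 + 1489 \left(- \frac{-15 + 16 - 259}{42}\right) = -644 + 1489 \left(\left(- \frac{1}{42}\right) \left(-258\right)\right) = -644 + 1489 \cdot \frac{43}{7} = -644 + \frac{64027}{7} = \frac{59519}{7}$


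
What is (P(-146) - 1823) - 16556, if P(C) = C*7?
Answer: -19401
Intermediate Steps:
P(C) = 7*C
(P(-146) - 1823) - 16556 = (7*(-146) - 1823) - 16556 = (-1022 - 1823) - 16556 = -2845 - 16556 = -19401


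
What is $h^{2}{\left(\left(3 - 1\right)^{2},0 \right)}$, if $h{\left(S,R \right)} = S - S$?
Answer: $0$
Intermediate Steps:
$h{\left(S,R \right)} = 0$
$h^{2}{\left(\left(3 - 1\right)^{2},0 \right)} = 0^{2} = 0$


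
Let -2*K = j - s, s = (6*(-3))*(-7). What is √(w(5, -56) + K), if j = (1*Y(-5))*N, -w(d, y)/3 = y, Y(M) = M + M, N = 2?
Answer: √241 ≈ 15.524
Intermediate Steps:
Y(M) = 2*M
w(d, y) = -3*y
j = -20 (j = (1*(2*(-5)))*2 = (1*(-10))*2 = -10*2 = -20)
s = 126 (s = -18*(-7) = 126)
K = 73 (K = -(-20 - 1*126)/2 = -(-20 - 126)/2 = -½*(-146) = 73)
√(w(5, -56) + K) = √(-3*(-56) + 73) = √(168 + 73) = √241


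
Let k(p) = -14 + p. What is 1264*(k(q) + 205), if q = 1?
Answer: 242688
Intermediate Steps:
1264*(k(q) + 205) = 1264*((-14 + 1) + 205) = 1264*(-13 + 205) = 1264*192 = 242688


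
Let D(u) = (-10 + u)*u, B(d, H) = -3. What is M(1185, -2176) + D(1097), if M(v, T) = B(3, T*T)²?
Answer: 1192448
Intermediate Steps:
M(v, T) = 9 (M(v, T) = (-3)² = 9)
D(u) = u*(-10 + u)
M(1185, -2176) + D(1097) = 9 + 1097*(-10 + 1097) = 9 + 1097*1087 = 9 + 1192439 = 1192448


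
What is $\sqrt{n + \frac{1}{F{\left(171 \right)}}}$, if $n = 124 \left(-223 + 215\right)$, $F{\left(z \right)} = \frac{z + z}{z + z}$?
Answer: $i \sqrt{991} \approx 31.48 i$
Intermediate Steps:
$F{\left(z \right)} = 1$ ($F{\left(z \right)} = \frac{2 z}{2 z} = 2 z \frac{1}{2 z} = 1$)
$n = -992$ ($n = 124 \left(-8\right) = -992$)
$\sqrt{n + \frac{1}{F{\left(171 \right)}}} = \sqrt{-992 + 1^{-1}} = \sqrt{-992 + 1} = \sqrt{-991} = i \sqrt{991}$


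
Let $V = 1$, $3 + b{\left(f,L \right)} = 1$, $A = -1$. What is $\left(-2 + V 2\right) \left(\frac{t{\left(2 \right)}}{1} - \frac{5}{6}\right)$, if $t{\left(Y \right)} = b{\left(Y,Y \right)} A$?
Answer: $0$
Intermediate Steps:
$b{\left(f,L \right)} = -2$ ($b{\left(f,L \right)} = -3 + 1 = -2$)
$t{\left(Y \right)} = 2$ ($t{\left(Y \right)} = \left(-2\right) \left(-1\right) = 2$)
$\left(-2 + V 2\right) \left(\frac{t{\left(2 \right)}}{1} - \frac{5}{6}\right) = \left(-2 + 1 \cdot 2\right) \left(\frac{2}{1} - \frac{5}{6}\right) = \left(-2 + 2\right) \left(2 \cdot 1 - \frac{5}{6}\right) = 0 \left(2 - \frac{5}{6}\right) = 0 \cdot \frac{7}{6} = 0$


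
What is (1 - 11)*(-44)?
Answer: 440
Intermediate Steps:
(1 - 11)*(-44) = -10*(-44) = 440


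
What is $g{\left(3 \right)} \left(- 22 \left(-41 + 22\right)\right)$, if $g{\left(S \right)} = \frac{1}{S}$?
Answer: $\frac{418}{3} \approx 139.33$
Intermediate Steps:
$g{\left(3 \right)} \left(- 22 \left(-41 + 22\right)\right) = \frac{\left(-22\right) \left(-41 + 22\right)}{3} = \frac{\left(-22\right) \left(-19\right)}{3} = \frac{1}{3} \cdot 418 = \frac{418}{3}$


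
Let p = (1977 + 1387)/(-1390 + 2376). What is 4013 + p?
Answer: 68279/17 ≈ 4016.4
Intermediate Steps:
p = 58/17 (p = 3364/986 = 3364*(1/986) = 58/17 ≈ 3.4118)
4013 + p = 4013 + 58/17 = 68279/17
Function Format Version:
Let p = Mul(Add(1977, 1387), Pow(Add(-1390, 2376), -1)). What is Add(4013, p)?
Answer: Rational(68279, 17) ≈ 4016.4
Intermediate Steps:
p = Rational(58, 17) (p = Mul(3364, Pow(986, -1)) = Mul(3364, Rational(1, 986)) = Rational(58, 17) ≈ 3.4118)
Add(4013, p) = Add(4013, Rational(58, 17)) = Rational(68279, 17)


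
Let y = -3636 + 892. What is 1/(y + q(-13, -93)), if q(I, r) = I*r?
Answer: -1/1535 ≈ -0.00065147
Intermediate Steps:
y = -2744
1/(y + q(-13, -93)) = 1/(-2744 - 13*(-93)) = 1/(-2744 + 1209) = 1/(-1535) = -1/1535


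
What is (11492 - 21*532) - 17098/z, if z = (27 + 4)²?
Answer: 290422/961 ≈ 302.21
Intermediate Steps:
z = 961 (z = 31² = 961)
(11492 - 21*532) - 17098/z = (11492 - 21*532) - 17098/961 = (11492 - 11172) - 17098*1/961 = 320 - 17098/961 = 290422/961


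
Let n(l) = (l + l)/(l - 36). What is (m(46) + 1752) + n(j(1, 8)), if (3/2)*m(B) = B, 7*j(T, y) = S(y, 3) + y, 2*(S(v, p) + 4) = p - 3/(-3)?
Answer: 219262/123 ≈ 1782.6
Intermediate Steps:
S(v, p) = -7/2 + p/2 (S(v, p) = -4 + (p - 3/(-3))/2 = -4 + (p - 3*(-⅓))/2 = -4 + (p + 1)/2 = -4 + (1 + p)/2 = -4 + (½ + p/2) = -7/2 + p/2)
j(T, y) = -2/7 + y/7 (j(T, y) = ((-7/2 + (½)*3) + y)/7 = ((-7/2 + 3/2) + y)/7 = (-2 + y)/7 = -2/7 + y/7)
m(B) = 2*B/3
n(l) = 2*l/(-36 + l) (n(l) = (2*l)/(-36 + l) = 2*l/(-36 + l))
(m(46) + 1752) + n(j(1, 8)) = ((⅔)*46 + 1752) + 2*(-2/7 + (⅐)*8)/(-36 + (-2/7 + (⅐)*8)) = (92/3 + 1752) + 2*(-2/7 + 8/7)/(-36 + (-2/7 + 8/7)) = 5348/3 + 2*(6/7)/(-36 + 6/7) = 5348/3 + 2*(6/7)/(-246/7) = 5348/3 + 2*(6/7)*(-7/246) = 5348/3 - 2/41 = 219262/123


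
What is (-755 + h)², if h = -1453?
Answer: 4875264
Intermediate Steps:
(-755 + h)² = (-755 - 1453)² = (-2208)² = 4875264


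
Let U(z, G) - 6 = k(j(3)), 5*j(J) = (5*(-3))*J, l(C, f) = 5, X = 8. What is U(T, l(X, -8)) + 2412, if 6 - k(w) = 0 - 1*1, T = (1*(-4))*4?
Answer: 2425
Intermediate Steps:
j(J) = -3*J (j(J) = ((5*(-3))*J)/5 = (-15*J)/5 = -3*J)
T = -16 (T = -4*4 = -16)
k(w) = 7 (k(w) = 6 - (0 - 1*1) = 6 - (0 - 1) = 6 - 1*(-1) = 6 + 1 = 7)
U(z, G) = 13 (U(z, G) = 6 + 7 = 13)
U(T, l(X, -8)) + 2412 = 13 + 2412 = 2425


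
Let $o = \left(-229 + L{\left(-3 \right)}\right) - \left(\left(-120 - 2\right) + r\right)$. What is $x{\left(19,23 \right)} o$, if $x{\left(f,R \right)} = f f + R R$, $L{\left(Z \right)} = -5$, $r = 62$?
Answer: $-154860$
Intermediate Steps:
$x{\left(f,R \right)} = R^{2} + f^{2}$ ($x{\left(f,R \right)} = f^{2} + R^{2} = R^{2} + f^{2}$)
$o = -174$ ($o = \left(-229 - 5\right) - \left(\left(-120 - 2\right) + 62\right) = -234 - \left(-122 + 62\right) = -234 - -60 = -234 + 60 = -174$)
$x{\left(19,23 \right)} o = \left(23^{2} + 19^{2}\right) \left(-174\right) = \left(529 + 361\right) \left(-174\right) = 890 \left(-174\right) = -154860$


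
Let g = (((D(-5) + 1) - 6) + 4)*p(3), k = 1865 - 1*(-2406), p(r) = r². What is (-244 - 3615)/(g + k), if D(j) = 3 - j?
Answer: -3859/4334 ≈ -0.89040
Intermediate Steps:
k = 4271 (k = 1865 + 2406 = 4271)
g = 63 (g = ((((3 - 1*(-5)) + 1) - 6) + 4)*3² = ((((3 + 5) + 1) - 6) + 4)*9 = (((8 + 1) - 6) + 4)*9 = ((9 - 6) + 4)*9 = (3 + 4)*9 = 7*9 = 63)
(-244 - 3615)/(g + k) = (-244 - 3615)/(63 + 4271) = -3859/4334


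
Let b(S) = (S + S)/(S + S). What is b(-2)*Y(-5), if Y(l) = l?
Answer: -5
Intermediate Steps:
b(S) = 1 (b(S) = (2*S)/((2*S)) = (2*S)*(1/(2*S)) = 1)
b(-2)*Y(-5) = 1*(-5) = -5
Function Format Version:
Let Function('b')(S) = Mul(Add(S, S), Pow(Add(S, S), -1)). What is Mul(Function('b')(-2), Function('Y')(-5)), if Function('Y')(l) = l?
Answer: -5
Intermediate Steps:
Function('b')(S) = 1 (Function('b')(S) = Mul(Mul(2, S), Pow(Mul(2, S), -1)) = Mul(Mul(2, S), Mul(Rational(1, 2), Pow(S, -1))) = 1)
Mul(Function('b')(-2), Function('Y')(-5)) = Mul(1, -5) = -5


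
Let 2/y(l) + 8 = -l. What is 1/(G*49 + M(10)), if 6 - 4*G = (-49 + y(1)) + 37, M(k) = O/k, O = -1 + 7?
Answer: 45/10072 ≈ 0.0044678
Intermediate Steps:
y(l) = 2/(-8 - l)
O = 6
M(k) = 6/k
G = 41/9 (G = 3/2 - ((-49 - 2/(8 + 1)) + 37)/4 = 3/2 - ((-49 - 2/9) + 37)/4 = 3/2 - (-443/9 + 37)/4 = 3/2 - 1/4*(-110/9) = 3/2 + 55/18 = 41/9 ≈ 4.5556)
1/(G*49 + M(10)) = 1/((41/9)*49 + 6/10) = 1/(2009/9 + 6*(1/10)) = 1/(2009/9 + 3/5) = 1/(10072/45) = 45/10072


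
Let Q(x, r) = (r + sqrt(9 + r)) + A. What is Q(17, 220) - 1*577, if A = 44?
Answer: -313 + sqrt(229) ≈ -297.87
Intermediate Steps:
Q(x, r) = 44 + r + sqrt(9 + r) (Q(x, r) = (r + sqrt(9 + r)) + 44 = 44 + r + sqrt(9 + r))
Q(17, 220) - 1*577 = (44 + 220 + sqrt(9 + 220)) - 1*577 = (44 + 220 + sqrt(229)) - 577 = (264 + sqrt(229)) - 577 = -313 + sqrt(229)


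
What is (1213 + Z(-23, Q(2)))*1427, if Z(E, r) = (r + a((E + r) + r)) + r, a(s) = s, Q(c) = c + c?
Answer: 1720962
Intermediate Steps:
Q(c) = 2*c
Z(E, r) = E + 4*r (Z(E, r) = (r + ((E + r) + r)) + r = (r + (E + 2*r)) + r = (E + 3*r) + r = E + 4*r)
(1213 + Z(-23, Q(2)))*1427 = (1213 + (-23 + 4*(2*2)))*1427 = (1213 + (-23 + 4*4))*1427 = (1213 + (-23 + 16))*1427 = (1213 - 7)*1427 = 1206*1427 = 1720962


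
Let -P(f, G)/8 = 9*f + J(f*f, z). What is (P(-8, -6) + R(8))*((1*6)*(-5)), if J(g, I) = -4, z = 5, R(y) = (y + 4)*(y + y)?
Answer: -24000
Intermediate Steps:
R(y) = 2*y*(4 + y) (R(y) = (4 + y)*(2*y) = 2*y*(4 + y))
P(f, G) = 32 - 72*f (P(f, G) = -8*(9*f - 4) = -8*(-4 + 9*f) = 32 - 72*f)
(P(-8, -6) + R(8))*((1*6)*(-5)) = ((32 - 72*(-8)) + 2*8*(4 + 8))*((1*6)*(-5)) = ((32 + 576) + 2*8*12)*(6*(-5)) = (608 + 192)*(-30) = 800*(-30) = -24000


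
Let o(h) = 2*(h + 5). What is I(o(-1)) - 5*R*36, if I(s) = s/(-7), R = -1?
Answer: 1252/7 ≈ 178.86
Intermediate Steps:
o(h) = 10 + 2*h (o(h) = 2*(5 + h) = 10 + 2*h)
I(s) = -s/7 (I(s) = s*(-1/7) = -s/7)
I(o(-1)) - 5*R*36 = -(10 + 2*(-1))/7 - 5*(-1)*36 = -(10 - 2)/7 + 5*36 = -1/7*8 + 180 = -8/7 + 180 = 1252/7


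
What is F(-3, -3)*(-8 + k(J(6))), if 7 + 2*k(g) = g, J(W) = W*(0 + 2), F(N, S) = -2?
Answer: 11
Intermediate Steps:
J(W) = 2*W (J(W) = W*2 = 2*W)
k(g) = -7/2 + g/2
F(-3, -3)*(-8 + k(J(6))) = -2*(-8 + (-7/2 + (2*6)/2)) = -2*(-8 + (-7/2 + (½)*12)) = -2*(-8 + (-7/2 + 6)) = -2*(-8 + 5/2) = -2*(-11/2) = 11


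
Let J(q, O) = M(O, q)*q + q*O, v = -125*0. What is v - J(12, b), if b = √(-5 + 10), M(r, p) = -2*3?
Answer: 72 - 12*√5 ≈ 45.167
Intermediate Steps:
M(r, p) = -6
b = √5 ≈ 2.2361
v = 0
J(q, O) = -6*q + O*q (J(q, O) = -6*q + q*O = -6*q + O*q)
v - J(12, b) = 0 - 12*(-6 + √5) = 0 - (-72 + 12*√5) = 0 + (72 - 12*√5) = 72 - 12*√5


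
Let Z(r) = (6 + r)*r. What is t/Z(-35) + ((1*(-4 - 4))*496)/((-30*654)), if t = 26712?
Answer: 3772264/142245 ≈ 26.519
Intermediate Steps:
Z(r) = r*(6 + r)
t/Z(-35) + ((1*(-4 - 4))*496)/((-30*654)) = 26712/((-35*(6 - 35))) + ((1*(-4 - 4))*496)/((-30*654)) = 26712/((-35*(-29))) + ((1*(-8))*496)/(-19620) = 26712/1015 - 8*496*(-1/19620) = 26712*(1/1015) - 3968*(-1/19620) = 3816/145 + 992/4905 = 3772264/142245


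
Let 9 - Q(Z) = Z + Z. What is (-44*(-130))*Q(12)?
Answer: -85800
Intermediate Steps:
Q(Z) = 9 - 2*Z (Q(Z) = 9 - (Z + Z) = 9 - 2*Z)
(-44*(-130))*Q(12) = (-44*(-130))*(9 - 2*12) = 5720*(9 - 24) = 5720*(-15) = -85800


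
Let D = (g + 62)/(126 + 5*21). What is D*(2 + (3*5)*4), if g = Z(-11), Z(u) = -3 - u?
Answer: 620/33 ≈ 18.788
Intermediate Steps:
g = 8 (g = -3 - 1*(-11) = -3 + 11 = 8)
D = 10/33 (D = (8 + 62)/(126 + 5*21) = 70/(126 + 105) = 70/231 = (1/231)*70 = 10/33 ≈ 0.30303)
D*(2 + (3*5)*4) = 10*(2 + (3*5)*4)/33 = 10*(2 + 15*4)/33 = 10*(2 + 60)/33 = (10/33)*62 = 620/33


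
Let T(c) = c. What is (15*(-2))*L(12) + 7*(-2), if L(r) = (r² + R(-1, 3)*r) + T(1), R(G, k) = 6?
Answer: -6524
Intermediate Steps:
L(r) = 1 + r² + 6*r (L(r) = (r² + 6*r) + 1 = 1 + r² + 6*r)
(15*(-2))*L(12) + 7*(-2) = (15*(-2))*(1 + 12² + 6*12) + 7*(-2) = -30*(1 + 144 + 72) - 14 = -30*217 - 14 = -6510 - 14 = -6524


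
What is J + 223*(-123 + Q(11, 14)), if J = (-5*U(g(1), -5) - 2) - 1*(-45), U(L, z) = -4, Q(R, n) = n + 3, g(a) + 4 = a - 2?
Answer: -23575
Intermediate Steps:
g(a) = -6 + a (g(a) = -4 + (a - 2) = -4 + (-2 + a) = -6 + a)
Q(R, n) = 3 + n
J = 63 (J = (-5*(-4) - 2) - 1*(-45) = (20 - 2) + 45 = 18 + 45 = 63)
J + 223*(-123 + Q(11, 14)) = 63 + 223*(-123 + (3 + 14)) = 63 + 223*(-123 + 17) = 63 + 223*(-106) = 63 - 23638 = -23575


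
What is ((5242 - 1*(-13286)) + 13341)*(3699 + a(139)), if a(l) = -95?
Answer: 114855876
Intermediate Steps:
((5242 - 1*(-13286)) + 13341)*(3699 + a(139)) = ((5242 - 1*(-13286)) + 13341)*(3699 - 95) = ((5242 + 13286) + 13341)*3604 = (18528 + 13341)*3604 = 31869*3604 = 114855876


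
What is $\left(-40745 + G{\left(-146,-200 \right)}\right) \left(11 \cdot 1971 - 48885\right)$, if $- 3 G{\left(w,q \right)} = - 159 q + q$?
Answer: $1394975780$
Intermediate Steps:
$G{\left(w,q \right)} = \frac{158 q}{3}$ ($G{\left(w,q \right)} = - \frac{- 159 q + q}{3} = - \frac{\left(-158\right) q}{3} = \frac{158 q}{3}$)
$\left(-40745 + G{\left(-146,-200 \right)}\right) \left(11 \cdot 1971 - 48885\right) = \left(-40745 + \frac{158}{3} \left(-200\right)\right) \left(11 \cdot 1971 - 48885\right) = \left(-40745 - \frac{31600}{3}\right) \left(21681 - 48885\right) = \left(- \frac{153835}{3}\right) \left(-27204\right) = 1394975780$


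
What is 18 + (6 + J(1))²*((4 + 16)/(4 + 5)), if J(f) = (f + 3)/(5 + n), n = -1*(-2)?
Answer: 50258/441 ≈ 113.96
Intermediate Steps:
n = 2
J(f) = 3/7 + f/7 (J(f) = (f + 3)/(5 + 2) = (3 + f)/7 = (3 + f)*(⅐) = 3/7 + f/7)
18 + (6 + J(1))²*((4 + 16)/(4 + 5)) = 18 + (6 + (3/7 + (⅐)*1))²*((4 + 16)/(4 + 5)) = 18 + (6 + (3/7 + ⅐))²*(20/9) = 18 + (6 + 4/7)²*(20*(⅑)) = 18 + (46/7)²*(20/9) = 18 + (2116/49)*(20/9) = 18 + 42320/441 = 50258/441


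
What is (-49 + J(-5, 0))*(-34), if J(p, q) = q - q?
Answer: 1666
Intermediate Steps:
J(p, q) = 0
(-49 + J(-5, 0))*(-34) = (-49 + 0)*(-34) = -49*(-34) = 1666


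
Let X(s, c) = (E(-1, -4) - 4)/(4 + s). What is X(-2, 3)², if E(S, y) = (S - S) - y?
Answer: 0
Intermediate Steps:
E(S, y) = -y (E(S, y) = 0 - y = -y)
X(s, c) = 0 (X(s, c) = (-1*(-4) - 4)/(4 + s) = (4 - 4)/(4 + s) = 0/(4 + s) = 0)
X(-2, 3)² = 0² = 0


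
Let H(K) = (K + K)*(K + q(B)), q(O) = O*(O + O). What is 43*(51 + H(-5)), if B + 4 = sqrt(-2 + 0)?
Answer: -7697 + 6880*I*sqrt(2) ≈ -7697.0 + 9729.8*I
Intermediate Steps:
B = -4 + I*sqrt(2) (B = -4 + sqrt(-2 + 0) = -4 + sqrt(-2) = -4 + I*sqrt(2) ≈ -4.0 + 1.4142*I)
q(O) = 2*O**2 (q(O) = O*(2*O) = 2*O**2)
H(K) = 2*K*(K + 2*(-4 + I*sqrt(2))**2) (H(K) = (K + K)*(K + 2*(-4 + I*sqrt(2))**2) = (2*K)*(K + 2*(-4 + I*sqrt(2))**2) = 2*K*(K + 2*(-4 + I*sqrt(2))**2))
43*(51 + H(-5)) = 43*(51 + 2*(-5)*(28 - 5 - 16*I*sqrt(2))) = 43*(51 + 2*(-5)*(23 - 16*I*sqrt(2))) = 43*(51 + (-230 + 160*I*sqrt(2))) = 43*(-179 + 160*I*sqrt(2)) = -7697 + 6880*I*sqrt(2)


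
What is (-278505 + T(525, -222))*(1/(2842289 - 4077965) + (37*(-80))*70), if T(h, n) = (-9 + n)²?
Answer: 4803673644825162/102973 ≈ 4.6650e+10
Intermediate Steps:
(-278505 + T(525, -222))*(1/(2842289 - 4077965) + (37*(-80))*70) = (-278505 + (-9 - 222)²)*(1/(2842289 - 4077965) + (37*(-80))*70) = (-278505 + (-231)²)*(1/(-1235676) - 2960*70) = (-278505 + 53361)*(-1/1235676 - 207200) = -225144*(-256032067201/1235676) = 4803673644825162/102973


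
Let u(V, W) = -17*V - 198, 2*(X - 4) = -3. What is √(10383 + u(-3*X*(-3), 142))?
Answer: √39210/2 ≈ 99.008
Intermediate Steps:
X = 5/2 (X = 4 + (½)*(-3) = 4 - 3/2 = 5/2 ≈ 2.5000)
u(V, W) = -198 - 17*V
√(10383 + u(-3*X*(-3), 142)) = √(10383 + (-198 - 17*(-3*5/2)*(-3))) = √(10383 + (-198 - (-255)*(-3)/2)) = √(10383 + (-198 - 17*45/2)) = √(10383 + (-198 - 765/2)) = √(10383 - 1161/2) = √(19605/2) = √39210/2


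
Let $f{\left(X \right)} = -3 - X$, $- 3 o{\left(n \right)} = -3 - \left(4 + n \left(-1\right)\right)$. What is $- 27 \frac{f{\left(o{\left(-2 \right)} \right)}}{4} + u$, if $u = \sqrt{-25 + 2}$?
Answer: $\frac{81}{2} + i \sqrt{23} \approx 40.5 + 4.7958 i$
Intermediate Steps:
$u = i \sqrt{23}$ ($u = \sqrt{-23} = i \sqrt{23} \approx 4.7958 i$)
$o{\left(n \right)} = \frac{7}{3} - \frac{n}{3}$ ($o{\left(n \right)} = - \frac{-3 - \left(4 + n \left(-1\right)\right)}{3} = - \frac{-3 - \left(4 - n\right)}{3} = - \frac{-3 + \left(-4 + n\right)}{3} = - \frac{-7 + n}{3} = \frac{7}{3} - \frac{n}{3}$)
$- 27 \frac{f{\left(o{\left(-2 \right)} \right)}}{4} + u = - 27 \frac{-3 - \left(\frac{7}{3} - - \frac{2}{3}\right)}{4} + i \sqrt{23} = - 27 \left(-3 - \left(\frac{7}{3} + \frac{2}{3}\right)\right) \frac{1}{4} + i \sqrt{23} = - 27 \left(-3 - 3\right) \frac{1}{4} + i \sqrt{23} = - 27 \left(\left(-6\right) \frac{1}{4}\right) + i \sqrt{23} = \left(-27\right) \left(- \frac{3}{2}\right) + i \sqrt{23} = \frac{81}{2} + i \sqrt{23}$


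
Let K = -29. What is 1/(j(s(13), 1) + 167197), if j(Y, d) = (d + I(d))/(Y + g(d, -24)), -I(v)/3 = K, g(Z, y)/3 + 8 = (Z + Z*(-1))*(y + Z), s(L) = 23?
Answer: 1/167109 ≈ 5.9841e-6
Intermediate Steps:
g(Z, y) = -24 (g(Z, y) = -24 + 3*((Z + Z*(-1))*(y + Z)) = -24 + 3*((Z - Z)*(Z + y)) = -24 + 3*(0*(Z + y)) = -24 + 3*0 = -24 + 0 = -24)
I(v) = 87 (I(v) = -3*(-29) = 87)
j(Y, d) = (87 + d)/(-24 + Y) (j(Y, d) = (d + 87)/(Y - 24) = (87 + d)/(-24 + Y))
1/(j(s(13), 1) + 167197) = 1/((87 + 1)/(-24 + 23) + 167197) = 1/(88/(-1) + 167197) = 1/(-1*88 + 167197) = 1/(-88 + 167197) = 1/167109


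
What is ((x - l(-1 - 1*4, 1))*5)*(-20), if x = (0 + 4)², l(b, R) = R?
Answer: -1500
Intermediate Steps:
x = 16 (x = 4² = 16)
((x - l(-1 - 1*4, 1))*5)*(-20) = ((16 - 1*1)*5)*(-20) = ((16 - 1)*5)*(-20) = (15*5)*(-20) = 75*(-20) = -1500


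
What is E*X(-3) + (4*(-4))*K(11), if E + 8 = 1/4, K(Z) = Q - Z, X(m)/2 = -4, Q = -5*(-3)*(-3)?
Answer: 958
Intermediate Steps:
Q = -45 (Q = 15*(-3) = -45)
X(m) = -8 (X(m) = 2*(-4) = -8)
K(Z) = -45 - Z
E = -31/4 (E = -8 + 1/4 = -8 + ¼ = -31/4 ≈ -7.7500)
E*X(-3) + (4*(-4))*K(11) = -31/4*(-8) + (4*(-4))*(-45 - 1*11) = 62 - 16*(-45 - 11) = 62 - 16*(-56) = 62 + 896 = 958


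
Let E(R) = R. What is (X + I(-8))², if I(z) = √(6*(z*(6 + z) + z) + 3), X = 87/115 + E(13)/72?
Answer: 3556680481/68558400 + 7759*√51/4140 ≈ 65.262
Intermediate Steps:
X = 7759/8280 (X = 87/115 + 13/72 = 7759/8280 ≈ 0.93708)
I(z) = √(3 + 6*z + 6*z*(6 + z)) (I(z) = √(6*(z + z*(6 + z)) + 3) = √((6*z + 6*z*(6 + z)) + 3) = √(3 + 6*z + 6*z*(6 + z)))
(X + I(-8))² = (7759/8280 + √(3 + 6*(-8)² + 42*(-8)))² = (7759/8280 + √(3 + 6*64 - 336))² = (7759/8280 + √(3 + 384 - 336))² = (7759/8280 + √51)²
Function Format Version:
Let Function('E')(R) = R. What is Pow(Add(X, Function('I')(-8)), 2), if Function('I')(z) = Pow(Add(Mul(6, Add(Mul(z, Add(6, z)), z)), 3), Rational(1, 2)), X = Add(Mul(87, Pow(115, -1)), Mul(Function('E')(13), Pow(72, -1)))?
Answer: Add(Rational(3556680481, 68558400), Mul(Rational(7759, 4140), Pow(51, Rational(1, 2)))) ≈ 65.262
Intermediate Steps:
X = Rational(7759, 8280) (X = Add(Mul(87, Pow(115, -1)), Mul(13, Pow(72, -1))) = Add(Mul(87, Rational(1, 115)), Mul(13, Rational(1, 72))) = Add(Rational(87, 115), Rational(13, 72)) = Rational(7759, 8280) ≈ 0.93708)
Function('I')(z) = Pow(Add(3, Mul(6, z), Mul(6, z, Add(6, z))), Rational(1, 2)) (Function('I')(z) = Pow(Add(Mul(6, Add(z, Mul(z, Add(6, z)))), 3), Rational(1, 2)) = Pow(Add(Add(Mul(6, z), Mul(6, z, Add(6, z))), 3), Rational(1, 2)) = Pow(Add(3, Mul(6, z), Mul(6, z, Add(6, z))), Rational(1, 2)))
Pow(Add(X, Function('I')(-8)), 2) = Pow(Add(Rational(7759, 8280), Pow(Add(3, Mul(6, Pow(-8, 2)), Mul(42, -8)), Rational(1, 2))), 2) = Pow(Add(Rational(7759, 8280), Pow(Add(3, Mul(6, 64), -336), Rational(1, 2))), 2) = Pow(Add(Rational(7759, 8280), Pow(Add(3, 384, -336), Rational(1, 2))), 2) = Pow(Add(Rational(7759, 8280), Pow(51, Rational(1, 2))), 2)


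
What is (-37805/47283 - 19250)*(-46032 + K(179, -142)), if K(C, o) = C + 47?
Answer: 41694249832330/47283 ≈ 8.8180e+8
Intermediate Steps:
K(C, o) = 47 + C
(-37805/47283 - 19250)*(-46032 + K(179, -142)) = (-37805/47283 - 19250)*(-46032 + (47 + 179)) = (-37805*1/47283 - 19250)*(-46032 + 226) = (-37805/47283 - 19250)*(-45806) = -910235555/47283*(-45806) = 41694249832330/47283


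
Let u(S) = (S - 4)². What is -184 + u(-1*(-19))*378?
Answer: 84866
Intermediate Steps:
u(S) = (-4 + S)²
-184 + u(-1*(-19))*378 = -184 + (-4 - 1*(-19))²*378 = -184 + (-4 + 19)²*378 = -184 + 15²*378 = -184 + 225*378 = -184 + 85050 = 84866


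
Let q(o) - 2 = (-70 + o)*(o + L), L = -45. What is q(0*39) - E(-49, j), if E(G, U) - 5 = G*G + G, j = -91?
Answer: 795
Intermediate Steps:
E(G, U) = 5 + G + G**2 (E(G, U) = 5 + (G*G + G) = 5 + (G**2 + G) = 5 + (G + G**2) = 5 + G + G**2)
q(o) = 2 + (-70 + o)*(-45 + o) (q(o) = 2 + (-70 + o)*(o - 45) = 2 + (-70 + o)*(-45 + o))
q(0*39) - E(-49, j) = (3152 + (0*39)**2 - 0*39) - (5 - 49 + (-49)**2) = (3152 + 0**2 - 115*0) - (5 - 49 + 2401) = (3152 + 0 + 0) - 1*2357 = 3152 - 2357 = 795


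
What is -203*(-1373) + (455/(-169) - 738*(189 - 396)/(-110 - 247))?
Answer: 430512142/1547 ≈ 2.7829e+5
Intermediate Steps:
-203*(-1373) + (455/(-169) - 738*(189 - 396)/(-110 - 247)) = 278719 + (455*(-1/169) - 738/((-357/(-207)))) = 278719 + (-35/13 - 738/((-357*(-1/207)))) = 278719 + (-35/13 - 738/119/69) = 278719 + (-35/13 - 738*69/119) = 278719 + (-35/13 - 50922/119) = 278719 - 666151/1547 = 430512142/1547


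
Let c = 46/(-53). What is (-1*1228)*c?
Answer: 56488/53 ≈ 1065.8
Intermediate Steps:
c = -46/53 (c = 46*(-1/53) = -46/53 ≈ -0.86792)
(-1*1228)*c = -1*1228*(-46/53) = -1228*(-46/53) = 56488/53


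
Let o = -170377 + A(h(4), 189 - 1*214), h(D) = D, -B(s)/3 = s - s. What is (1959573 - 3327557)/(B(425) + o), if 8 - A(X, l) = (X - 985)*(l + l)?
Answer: 1367984/219419 ≈ 6.2346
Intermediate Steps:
B(s) = 0 (B(s) = -3*(s - s) = -3*0 = 0)
A(X, l) = 8 - 2*l*(-985 + X) (A(X, l) = 8 - (X - 985)*(l + l) = 8 - (-985 + X)*2*l = 8 - 2*l*(-985 + X))
o = -219419 (o = -170377 + (8 + 1970*(189 - 1*214) - 2*4*(189 - 1*214)) = -170377 + (8 + 1970*(189 - 214) - 2*4*(189 - 214)) = -170377 + (8 + 1970*(-25) - 2*4*(-25)) = -170377 + (8 - 49250 + 200) = -170377 - 49042 = -219419)
(1959573 - 3327557)/(B(425) + o) = (1959573 - 3327557)/(0 - 219419) = -1367984/(-219419) = -1367984*(-1/219419) = 1367984/219419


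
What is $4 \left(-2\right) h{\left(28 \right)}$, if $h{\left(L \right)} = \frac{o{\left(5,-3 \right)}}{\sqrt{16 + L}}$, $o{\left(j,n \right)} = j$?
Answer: $- \frac{20 \sqrt{11}}{11} \approx -6.0302$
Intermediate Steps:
$h{\left(L \right)} = \frac{5}{\sqrt{16 + L}}$
$4 \left(-2\right) h{\left(28 \right)} = 4 \left(-2\right) \frac{5}{\sqrt{16 + 28}} = - 8 \frac{5}{2 \sqrt{11}} = - 8 \cdot 5 \frac{\sqrt{11}}{22} = - 8 \frac{5 \sqrt{11}}{22} = - \frac{20 \sqrt{11}}{11}$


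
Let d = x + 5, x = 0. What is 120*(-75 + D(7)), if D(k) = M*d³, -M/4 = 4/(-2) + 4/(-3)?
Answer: 191000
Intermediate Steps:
M = 40/3 (M = -4*(4/(-2) + 4/(-3)) = -4*(4*(-½) + 4*(-⅓)) = -4*(-2 - 4/3) = -4*(-10/3) = 40/3 ≈ 13.333)
d = 5 (d = 0 + 5 = 5)
D(k) = 5000/3 (D(k) = (40/3)*5³ = (40/3)*125 = 5000/3)
120*(-75 + D(7)) = 120*(-75 + 5000/3) = 120*(4775/3) = 191000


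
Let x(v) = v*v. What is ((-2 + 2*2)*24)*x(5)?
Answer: 1200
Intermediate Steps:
x(v) = v²
((-2 + 2*2)*24)*x(5) = ((-2 + 2*2)*24)*5² = ((-2 + 4)*24)*25 = (2*24)*25 = 48*25 = 1200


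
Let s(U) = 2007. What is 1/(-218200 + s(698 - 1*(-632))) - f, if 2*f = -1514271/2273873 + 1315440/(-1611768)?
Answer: 48929548650452539/66028147979129546 ≈ 0.74104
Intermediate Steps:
f = -226324876677/305412978122 (f = (-1514271/2273873 + 1315440/(-1611768))/2 = (-1514271*1/2273873 + 1315440*(-1/1611768))/2 = (-1514271/2273873 - 54810/67157)/2 = (½)*(-226324876677/152706489061) = -226324876677/305412978122 ≈ -0.74104)
1/(-218200 + s(698 - 1*(-632))) - f = 1/(-218200 + 2007) - 1*(-226324876677/305412978122) = 1/(-216193) + 226324876677/305412978122 = -1/216193 + 226324876677/305412978122 = 48929548650452539/66028147979129546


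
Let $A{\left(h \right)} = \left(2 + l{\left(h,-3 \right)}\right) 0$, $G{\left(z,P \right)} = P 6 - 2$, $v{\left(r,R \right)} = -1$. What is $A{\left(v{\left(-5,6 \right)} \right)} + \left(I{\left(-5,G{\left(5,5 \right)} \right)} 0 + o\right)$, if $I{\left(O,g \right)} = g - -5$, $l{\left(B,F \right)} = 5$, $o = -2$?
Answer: $-2$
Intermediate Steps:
$G{\left(z,P \right)} = -2 + 6 P$ ($G{\left(z,P \right)} = 6 P - 2 = -2 + 6 P$)
$A{\left(h \right)} = 0$ ($A{\left(h \right)} = \left(2 + 5\right) 0 = 7 \cdot 0 = 0$)
$I{\left(O,g \right)} = 5 + g$ ($I{\left(O,g \right)} = g + 5 = 5 + g$)
$A{\left(v{\left(-5,6 \right)} \right)} + \left(I{\left(-5,G{\left(5,5 \right)} \right)} 0 + o\right) = 0 - \left(2 - \left(5 + \left(-2 + 6 \cdot 5\right)\right) 0\right) = 0 - \left(2 - \left(5 + \left(-2 + 30\right)\right) 0\right) = 0 - \left(2 - \left(5 + 28\right) 0\right) = 0 + \left(33 \cdot 0 - 2\right) = 0 + \left(0 - 2\right) = 0 - 2 = -2$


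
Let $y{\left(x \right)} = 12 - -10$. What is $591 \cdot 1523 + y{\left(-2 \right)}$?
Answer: $900115$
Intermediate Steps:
$y{\left(x \right)} = 22$ ($y{\left(x \right)} = 12 + 10 = 22$)
$591 \cdot 1523 + y{\left(-2 \right)} = 591 \cdot 1523 + 22 = 900093 + 22 = 900115$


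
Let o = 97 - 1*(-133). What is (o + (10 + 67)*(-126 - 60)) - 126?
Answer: -14218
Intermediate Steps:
o = 230 (o = 97 + 133 = 230)
(o + (10 + 67)*(-126 - 60)) - 126 = (230 + (10 + 67)*(-126 - 60)) - 126 = (230 + 77*(-186)) - 126 = (230 - 14322) - 126 = -14092 - 126 = -14218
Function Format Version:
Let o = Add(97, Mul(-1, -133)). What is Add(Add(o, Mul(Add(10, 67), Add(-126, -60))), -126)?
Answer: -14218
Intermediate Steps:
o = 230 (o = Add(97, 133) = 230)
Add(Add(o, Mul(Add(10, 67), Add(-126, -60))), -126) = Add(Add(230, Mul(Add(10, 67), Add(-126, -60))), -126) = Add(Add(230, Mul(77, -186)), -126) = Add(Add(230, -14322), -126) = Add(-14092, -126) = -14218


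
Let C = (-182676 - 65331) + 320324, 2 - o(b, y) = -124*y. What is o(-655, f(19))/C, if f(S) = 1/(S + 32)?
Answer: 226/3688167 ≈ 6.1277e-5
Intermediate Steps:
f(S) = 1/(32 + S)
o(b, y) = 2 + 124*y (o(b, y) = 2 - (-124)*y = 2 + 124*y)
C = 72317 (C = -248007 + 320324 = 72317)
o(-655, f(19))/C = (2 + 124/(32 + 19))/72317 = (2 + 124/51)*(1/72317) = (226/51)*(1/72317) = 226/3688167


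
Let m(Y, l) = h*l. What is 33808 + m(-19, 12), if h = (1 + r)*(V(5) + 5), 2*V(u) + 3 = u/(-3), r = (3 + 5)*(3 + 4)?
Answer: 35632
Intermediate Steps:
r = 56 (r = 8*7 = 56)
V(u) = -3/2 - u/6 (V(u) = -3/2 + (u/(-3))/2 = -3/2 + (u*(-⅓))/2 = -3/2 + (-u/3)/2 = -3/2 - u/6)
h = 152 (h = (1 + 56)*((-3/2 - ⅙*5) + 5) = 57*((-3/2 - ⅚) + 5) = 57*(-7/3 + 5) = 57*(8/3) = 152)
m(Y, l) = 152*l
33808 + m(-19, 12) = 33808 + 152*12 = 33808 + 1824 = 35632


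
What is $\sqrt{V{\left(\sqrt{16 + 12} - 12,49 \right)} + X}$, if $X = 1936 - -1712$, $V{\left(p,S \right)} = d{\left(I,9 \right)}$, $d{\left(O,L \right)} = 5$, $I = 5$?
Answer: $\sqrt{3653} \approx 60.44$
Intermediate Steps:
$V{\left(p,S \right)} = 5$
$X = 3648$ ($X = 1936 + 1712 = 3648$)
$\sqrt{V{\left(\sqrt{16 + 12} - 12,49 \right)} + X} = \sqrt{5 + 3648} = \sqrt{3653}$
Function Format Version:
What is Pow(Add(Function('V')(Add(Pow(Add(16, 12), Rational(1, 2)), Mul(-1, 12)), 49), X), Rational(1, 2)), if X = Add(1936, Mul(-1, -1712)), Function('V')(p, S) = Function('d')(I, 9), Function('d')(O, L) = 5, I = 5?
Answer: Pow(3653, Rational(1, 2)) ≈ 60.440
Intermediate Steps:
Function('V')(p, S) = 5
X = 3648 (X = Add(1936, 1712) = 3648)
Pow(Add(Function('V')(Add(Pow(Add(16, 12), Rational(1, 2)), Mul(-1, 12)), 49), X), Rational(1, 2)) = Pow(Add(5, 3648), Rational(1, 2)) = Pow(3653, Rational(1, 2))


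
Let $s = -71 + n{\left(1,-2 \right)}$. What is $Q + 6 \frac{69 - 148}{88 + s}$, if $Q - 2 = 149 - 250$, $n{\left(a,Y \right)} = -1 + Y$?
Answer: $- \frac{930}{7} \approx -132.86$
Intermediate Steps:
$s = -74$ ($s = -71 - 3 = -74$)
$Q = -99$ ($Q = 2 + \left(149 - 250\right) = 2 - 101 = -99$)
$Q + 6 \frac{69 - 148}{88 + s} = -99 + 6 \frac{69 - 148}{88 - 74} = -99 + 6 \left(- \frac{79}{14}\right) = -99 - \frac{237}{7} = - \frac{930}{7}$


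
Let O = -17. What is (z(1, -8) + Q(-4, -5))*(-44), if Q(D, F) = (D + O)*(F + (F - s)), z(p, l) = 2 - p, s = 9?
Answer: -17600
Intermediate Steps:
Q(D, F) = (-17 + D)*(-9 + 2*F) (Q(D, F) = (D - 17)*(F + (F - 1*9)) = (-17 + D)*(F + (F - 9)) = (-17 + D)*(F + (-9 + F)) = (-17 + D)*(-9 + 2*F))
(z(1, -8) + Q(-4, -5))*(-44) = ((2 - 1*1) + (153 - 34*(-5) - 9*(-4) + 2*(-4)*(-5)))*(-44) = ((2 - 1) + (153 + 170 + 36 + 40))*(-44) = (1 + 399)*(-44) = 400*(-44) = -17600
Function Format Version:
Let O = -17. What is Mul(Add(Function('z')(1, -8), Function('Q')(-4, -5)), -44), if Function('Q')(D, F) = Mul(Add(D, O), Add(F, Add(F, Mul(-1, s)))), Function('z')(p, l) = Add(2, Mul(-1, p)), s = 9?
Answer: -17600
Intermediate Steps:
Function('Q')(D, F) = Mul(Add(-17, D), Add(-9, Mul(2, F))) (Function('Q')(D, F) = Mul(Add(D, -17), Add(F, Add(F, Mul(-1, 9)))) = Mul(Add(-17, D), Add(F, Add(F, -9))) = Mul(Add(-17, D), Add(F, Add(-9, F))) = Mul(Add(-17, D), Add(-9, Mul(2, F))))
Mul(Add(Function('z')(1, -8), Function('Q')(-4, -5)), -44) = Mul(Add(Add(2, Mul(-1, 1)), Add(153, Mul(-34, -5), Mul(-9, -4), Mul(2, -4, -5))), -44) = Mul(Add(Add(2, -1), Add(153, 170, 36, 40)), -44) = Mul(Add(1, 399), -44) = Mul(400, -44) = -17600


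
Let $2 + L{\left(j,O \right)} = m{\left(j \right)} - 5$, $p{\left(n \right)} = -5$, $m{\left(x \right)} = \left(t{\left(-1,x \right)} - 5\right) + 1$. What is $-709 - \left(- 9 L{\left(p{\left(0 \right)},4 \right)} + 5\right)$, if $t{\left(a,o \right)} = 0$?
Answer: $-813$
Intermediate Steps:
$m{\left(x \right)} = -4$ ($m{\left(x \right)} = \left(0 - 5\right) + 1 = -5 + 1 = -4$)
$L{\left(j,O \right)} = -11$ ($L{\left(j,O \right)} = -2 - 9 = -11$)
$-709 - \left(- 9 L{\left(p{\left(0 \right)},4 \right)} + 5\right) = -709 - \left(\left(-9\right) \left(-11\right) + 5\right) = -709 - \left(99 + 5\right) = -709 - 104 = -813$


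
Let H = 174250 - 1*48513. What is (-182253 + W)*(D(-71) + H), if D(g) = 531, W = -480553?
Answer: -83691188008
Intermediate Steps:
H = 125737 (H = 174250 - 48513 = 125737)
(-182253 + W)*(D(-71) + H) = (-182253 - 480553)*(531 + 125737) = -662806*126268 = -83691188008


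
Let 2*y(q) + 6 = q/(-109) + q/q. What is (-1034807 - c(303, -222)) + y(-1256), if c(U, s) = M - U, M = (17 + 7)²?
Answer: -225646729/218 ≈ -1.0351e+6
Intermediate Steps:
M = 576 (M = 24² = 576)
y(q) = -5/2 - q/218 (y(q) = -3 + (q/(-109) + q/q)/2 = -3 + (q*(-1/109) + 1)/2 = -3 + (-q/109 + 1)/2 = -3 + (1 - q/109)/2 = -3 + (½ - q/218) = -5/2 - q/218)
c(U, s) = 576 - U
(-1034807 - c(303, -222)) + y(-1256) = (-1034807 - (576 - 1*303)) + (-5/2 - 1/218*(-1256)) = (-1034807 - (576 - 303)) + (-5/2 + 628/109) = (-1034807 - 1*273) + 711/218 = (-1034807 - 273) + 711/218 = -1035080 + 711/218 = -225646729/218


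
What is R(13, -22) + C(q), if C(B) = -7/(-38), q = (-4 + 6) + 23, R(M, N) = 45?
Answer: 1717/38 ≈ 45.184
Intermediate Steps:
q = 25 (q = 2 + 23 = 25)
C(B) = 7/38 (C(B) = -7*(-1/38) = 7/38)
R(13, -22) + C(q) = 45 + 7/38 = 1717/38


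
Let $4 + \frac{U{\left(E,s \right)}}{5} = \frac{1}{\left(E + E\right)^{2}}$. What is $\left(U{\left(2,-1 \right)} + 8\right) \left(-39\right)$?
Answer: $\frac{7293}{16} \approx 455.81$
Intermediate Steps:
$U{\left(E,s \right)} = -20 + \frac{5}{4 E^{2}}$ ($U{\left(E,s \right)} = -20 + \frac{5}{\left(E + E\right)^{2}} = -20 + \frac{5}{\left(2 E\right)^{2}} = -20 + \frac{5}{4 E^{2}}$)
$\left(U{\left(2,-1 \right)} + 8\right) \left(-39\right) = \left(\left(-20 + \frac{5}{4 \cdot 4}\right) + 8\right) \left(-39\right) = \left(\left(-20 + \frac{5}{4} \cdot \frac{1}{4}\right) + 8\right) \left(-39\right) = \left(\left(-20 + \frac{5}{16}\right) + 8\right) \left(-39\right) = \left(- \frac{315}{16} + 8\right) \left(-39\right) = \left(- \frac{187}{16}\right) \left(-39\right) = \frac{7293}{16}$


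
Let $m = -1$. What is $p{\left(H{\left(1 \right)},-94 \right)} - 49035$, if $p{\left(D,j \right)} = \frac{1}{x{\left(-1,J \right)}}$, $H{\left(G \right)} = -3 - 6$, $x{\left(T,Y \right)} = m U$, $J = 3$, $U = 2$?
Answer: $- \frac{98071}{2} \approx -49036.0$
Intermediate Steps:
$x{\left(T,Y \right)} = -2$ ($x{\left(T,Y \right)} = \left(-1\right) 2 = -2$)
$H{\left(G \right)} = -9$ ($H{\left(G \right)} = -3 - 6 = -9$)
$p{\left(D,j \right)} = - \frac{1}{2}$ ($p{\left(D,j \right)} = \frac{1}{-2} = - \frac{1}{2}$)
$p{\left(H{\left(1 \right)},-94 \right)} - 49035 = - \frac{1}{2} - 49035 = - \frac{98071}{2}$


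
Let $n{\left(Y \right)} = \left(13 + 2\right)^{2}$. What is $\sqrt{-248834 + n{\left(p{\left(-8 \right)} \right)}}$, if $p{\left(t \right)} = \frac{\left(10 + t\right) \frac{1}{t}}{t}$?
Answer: $i \sqrt{248609} \approx 498.61 i$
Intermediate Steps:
$p{\left(t \right)} = \frac{10 + t}{t^{2}}$ ($p{\left(t \right)} = \frac{\frac{1}{t} \left(10 + t\right)}{t} = \frac{10 + t}{t^{2}}$)
$n{\left(Y \right)} = 225$ ($n{\left(Y \right)} = 15^{2} = 225$)
$\sqrt{-248834 + n{\left(p{\left(-8 \right)} \right)}} = \sqrt{-248834 + 225} = \sqrt{-248609} = i \sqrt{248609}$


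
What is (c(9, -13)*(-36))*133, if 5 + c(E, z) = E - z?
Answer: -81396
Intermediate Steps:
c(E, z) = -5 + E - z (c(E, z) = -5 + (E - z) = -5 + E - z)
(c(9, -13)*(-36))*133 = ((-5 + 9 - 1*(-13))*(-36))*133 = ((-5 + 9 + 13)*(-36))*133 = (17*(-36))*133 = -612*133 = -81396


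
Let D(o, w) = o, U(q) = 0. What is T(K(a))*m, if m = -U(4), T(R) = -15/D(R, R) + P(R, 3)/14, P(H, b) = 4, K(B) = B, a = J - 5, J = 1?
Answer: 0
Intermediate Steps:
a = -4 (a = 1 - 5 = -4)
T(R) = 2/7 - 15/R (T(R) = -15/R + 4/14 = -15/R + 4*(1/14) = -15/R + 2/7 = 2/7 - 15/R)
m = 0 (m = -1*0 = 0)
T(K(a))*m = (2/7 - 15/(-4))*0 = (2/7 - 15*(-1/4))*0 = (2/7 + 15/4)*0 = (113/28)*0 = 0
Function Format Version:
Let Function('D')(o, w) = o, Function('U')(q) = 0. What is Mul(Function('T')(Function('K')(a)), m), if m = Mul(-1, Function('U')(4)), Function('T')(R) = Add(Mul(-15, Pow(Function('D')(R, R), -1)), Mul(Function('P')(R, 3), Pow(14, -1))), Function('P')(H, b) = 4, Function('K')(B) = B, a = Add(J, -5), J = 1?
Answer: 0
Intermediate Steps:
a = -4 (a = Add(1, -5) = -4)
Function('T')(R) = Add(Rational(2, 7), Mul(-15, Pow(R, -1))) (Function('T')(R) = Add(Mul(-15, Pow(R, -1)), Mul(4, Pow(14, -1))) = Add(Mul(-15, Pow(R, -1)), Mul(4, Rational(1, 14))) = Add(Mul(-15, Pow(R, -1)), Rational(2, 7)) = Add(Rational(2, 7), Mul(-15, Pow(R, -1))))
m = 0 (m = Mul(-1, 0) = 0)
Mul(Function('T')(Function('K')(a)), m) = Mul(Add(Rational(2, 7), Mul(-15, Pow(-4, -1))), 0) = Mul(Add(Rational(2, 7), Mul(-15, Rational(-1, 4))), 0) = Mul(Add(Rational(2, 7), Rational(15, 4)), 0) = Mul(Rational(113, 28), 0) = 0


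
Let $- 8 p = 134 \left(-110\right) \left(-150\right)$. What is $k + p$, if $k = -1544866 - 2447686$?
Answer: $-4268927$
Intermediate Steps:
$k = -3992552$ ($k = -1544866 - 2447686 = -3992552$)
$p = -276375$ ($p = - \frac{134 \left(-110\right) \left(-150\right)}{8} = - \frac{\left(-14740\right) \left(-150\right)}{8} = \left(- \frac{1}{8}\right) 2211000 = -276375$)
$k + p = -3992552 - 276375 = -4268927$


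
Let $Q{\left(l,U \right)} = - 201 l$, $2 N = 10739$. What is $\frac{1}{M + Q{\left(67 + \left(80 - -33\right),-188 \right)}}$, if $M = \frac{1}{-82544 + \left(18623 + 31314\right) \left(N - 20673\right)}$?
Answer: $- \frac{1528586847}{55304272124462} \approx -2.764 \cdot 10^{-5}$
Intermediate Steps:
$N = \frac{10739}{2}$ ($N = \frac{1}{2} \cdot 10739 = \frac{10739}{2} \approx 5369.5$)
$M = - \frac{2}{1528586847}$ ($M = \frac{1}{-82544 + \left(18623 + 31314\right) \left(\frac{10739}{2} - 20673\right)} = \frac{1}{-82544 + 49937 \left(- \frac{30607}{2}\right)} = \frac{1}{-82544 - \frac{1528421759}{2}} = \frac{1}{- \frac{1528586847}{2}} = - \frac{2}{1528586847} \approx -1.3084 \cdot 10^{-9}$)
$\frac{1}{M + Q{\left(67 + \left(80 - -33\right),-188 \right)}} = \frac{1}{- \frac{2}{1528586847} - 201 \left(67 + \left(80 - -33\right)\right)} = \frac{1}{- \frac{2}{1528586847} - 201 \left(67 + \left(80 + 33\right)\right)} = \frac{1}{- \frac{2}{1528586847} - 201 \left(67 + 113\right)} = \frac{1}{- \frac{2}{1528586847} - 36180} = \frac{1}{- \frac{55304272124462}{1528586847}} = - \frac{1528586847}{55304272124462}$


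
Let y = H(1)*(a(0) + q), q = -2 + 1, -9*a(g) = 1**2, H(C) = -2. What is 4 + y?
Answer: 56/9 ≈ 6.2222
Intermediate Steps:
a(g) = -1/9 (a(g) = -1/9*1**2 = -1/9*1 = -1/9)
q = -1
y = 20/9 (y = -2*(-1/9 - 1) = -2*(-10/9) = 20/9 ≈ 2.2222)
4 + y = 4 + 20/9 = 56/9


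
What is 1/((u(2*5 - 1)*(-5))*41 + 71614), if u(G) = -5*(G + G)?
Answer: 1/90064 ≈ 1.1103e-5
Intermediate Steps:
u(G) = -10*G
1/((u(2*5 - 1)*(-5))*41 + 71614) = 1/((-10*(2*5 - 1)*(-5))*41 + 71614) = 1/((-10*(10 - 1)*(-5))*41 + 71614) = 1/((-10*9*(-5))*41 + 71614) = 1/(-90*(-5)*41 + 71614) = 1/(450*41 + 71614) = 1/(18450 + 71614) = 1/90064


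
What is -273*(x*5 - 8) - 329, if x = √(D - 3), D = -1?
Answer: 1855 - 2730*I ≈ 1855.0 - 2730.0*I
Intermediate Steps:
x = 2*I (x = √(-1 - 3) = √(-4) = 2*I ≈ 2.0*I)
-273*(x*5 - 8) - 329 = -273*((2*I)*5 - 8) - 329 = -273*(10*I - 8) - 329 = -273*(-8 + 10*I) - 329 = (2184 - 2730*I) - 329 = 1855 - 2730*I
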